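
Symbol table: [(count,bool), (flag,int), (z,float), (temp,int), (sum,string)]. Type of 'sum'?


Lookup 'sum' → type string


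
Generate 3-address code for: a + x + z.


Break into single-operator statements:
t1 = a + x
t2 = t1 + z


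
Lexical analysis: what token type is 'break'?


Pattern: reserved word
Type: KEYWORD


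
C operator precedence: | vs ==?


'==' is equality (level 6); '|' is bitwise OR (level 3)
Higher level binds tighter
'==' has higher precedence than '|'


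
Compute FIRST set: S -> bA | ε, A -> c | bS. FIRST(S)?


Per alternative of S: FIRST(bA) = {b}; FIRST(ε) = {ε}
FIRST(S) = {b, ε}


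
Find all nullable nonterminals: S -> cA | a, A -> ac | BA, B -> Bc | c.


A nonterminal is nullable iff some alternative derives ε (directly, or every symbol in it is nullable)
Nullable: {}


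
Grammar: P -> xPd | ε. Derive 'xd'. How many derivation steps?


Derivation: P => xPd => xd
Steps: 2


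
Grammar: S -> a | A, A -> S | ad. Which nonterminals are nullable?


A nonterminal is nullable iff some alternative derives ε (directly, or every symbol in it is nullable)
Nullable: {}


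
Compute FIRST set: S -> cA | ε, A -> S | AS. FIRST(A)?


Per alternative of A: FIRST(S) = {c, ε}; FIRST(AS) = {c, ε}
FIRST(A) = {c, ε}


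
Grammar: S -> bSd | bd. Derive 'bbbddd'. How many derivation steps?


Derivation: S => bSd => bbSdd => bbbddd
Steps: 3


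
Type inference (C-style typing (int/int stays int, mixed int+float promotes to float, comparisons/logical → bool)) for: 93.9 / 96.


Operand types: float / int
Rule: mixed int/float promotes to float; int/int stays int
Result type: float


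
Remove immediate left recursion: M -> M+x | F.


Left-recursive alternatives: M+x; non-recursive: F
Introduce M': M -> FM', M' -> +xM' | ε


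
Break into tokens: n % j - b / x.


Scan left to right, longest-match per lexeme
Tokens: ID(n), OP(%), ID(j), OP(-), ID(b), OP(/), ID(x)


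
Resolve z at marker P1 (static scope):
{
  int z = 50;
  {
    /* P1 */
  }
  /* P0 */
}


P1's block does not declare z; resolves to the enclosing declaration at depth 0
z = 50


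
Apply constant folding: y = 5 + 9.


5 + 9 = 14 at compile time
Optimized: y = 14


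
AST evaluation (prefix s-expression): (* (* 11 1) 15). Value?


Evaluate inner: (* 11 1) = 11
Evaluate root: (* 11 15) = 165
Result: 165


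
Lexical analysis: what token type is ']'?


Pattern: delimiter/punctuation
Type: PUNCTUATION


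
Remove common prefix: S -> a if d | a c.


Common prefix: 'a'
Factored: S -> a S', S' -> if d | c


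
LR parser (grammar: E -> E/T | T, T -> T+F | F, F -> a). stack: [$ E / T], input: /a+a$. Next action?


handle 'E/T' on top; lookahead ∈ FOLLOW(E) = {/, $}
Action: reduce (E -> E/T)


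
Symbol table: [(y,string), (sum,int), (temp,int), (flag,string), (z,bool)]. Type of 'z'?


Lookup 'z' → type bool


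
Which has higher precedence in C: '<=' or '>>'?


'>>' is shift (level 8); '<=' is relational (level 7)
Higher level binds tighter
'>>' has higher precedence than '<='


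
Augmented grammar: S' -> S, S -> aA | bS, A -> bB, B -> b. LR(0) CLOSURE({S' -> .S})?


Start: S' -> .S
For each item with dot before a nonterminal B, add B -> .γ for every B-production
Closure: [S' -> .S, S -> .aA, S -> .bS]


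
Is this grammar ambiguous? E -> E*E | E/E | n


'n*n/n' has two parse trees (no precedence encoded between * and /)
Ambiguous


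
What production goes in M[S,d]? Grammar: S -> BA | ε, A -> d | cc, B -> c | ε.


For [S, d]: 'd' ∈ FIRST(BA)
Entry: S -> BA


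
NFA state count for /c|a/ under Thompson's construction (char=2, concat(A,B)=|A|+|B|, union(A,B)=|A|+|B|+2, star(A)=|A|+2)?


Syntax tree has 2 char leaf(s), 1 union(s), 0 star(s)
chars contribute 2×2 = 4; each union adds +2; each star adds +2
Total: 4 + 2 + 0 = 6 states


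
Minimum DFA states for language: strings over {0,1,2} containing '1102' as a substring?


KMP-style automaton: 4 progress states + 1 absorbing accept = 5
Minimal DFA: 5 states


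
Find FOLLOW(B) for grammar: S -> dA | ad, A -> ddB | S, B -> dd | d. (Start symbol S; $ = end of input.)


$ ∈ FOLLOW(S). For each A -> αBβ: add FIRST(β)\{ε} to FOLLOW(B); if β nullable, add FOLLOW(A).
FOLLOW(B) = {$}


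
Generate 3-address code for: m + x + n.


Break into single-operator statements:
t1 = m + x
t2 = t1 + n


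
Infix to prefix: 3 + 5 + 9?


left-to-right (same/higher precedence on left): tree is (+ (+ 3 5) 9)
Prefix: + + 3 5 9


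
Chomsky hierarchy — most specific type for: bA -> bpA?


LHS has context (more than one symbol) and |LHS| ≤ |RHS|
Classification: Type 1 (Context-Sensitive)


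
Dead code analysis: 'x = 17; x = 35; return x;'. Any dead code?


first assignment to x is overwritten before any read
Dead: 'x = 17'


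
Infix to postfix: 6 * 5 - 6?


Left to right (same or higher precedence on left)
Postfix: 6 5 * 6 -


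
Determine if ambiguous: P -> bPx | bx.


balanced b^n…x^n: each string has a unique parse
Unambiguous


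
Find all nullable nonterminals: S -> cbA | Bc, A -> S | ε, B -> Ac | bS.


A nonterminal is nullable iff some alternative derives ε (directly, or every symbol in it is nullable)
Nullable: {A}


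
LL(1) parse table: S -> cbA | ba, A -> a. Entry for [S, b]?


For [S, b]: 'b' ∈ FIRST(ba)
Entry: S -> ba


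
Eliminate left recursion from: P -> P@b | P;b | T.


Left-recursive alternatives: P@b, P;b; non-recursive: T
Introduce P': P -> TP', P' -> @bP' | ;bP' | ε


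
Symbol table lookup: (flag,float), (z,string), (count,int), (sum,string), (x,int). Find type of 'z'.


Lookup 'z' → type string


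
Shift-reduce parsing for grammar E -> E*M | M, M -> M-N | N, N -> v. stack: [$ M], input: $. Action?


lookahead ∉ {-} so M won't extend; reduce E -> M
Action: reduce (E -> M)


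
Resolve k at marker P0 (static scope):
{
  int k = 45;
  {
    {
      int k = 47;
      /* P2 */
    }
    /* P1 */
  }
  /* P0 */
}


k declared in the same block as P0
k = 45


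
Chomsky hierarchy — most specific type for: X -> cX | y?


Right-linear: every RHS is a terminal or a terminal followed by one nonterminal
Classification: Type 3 (Regular)


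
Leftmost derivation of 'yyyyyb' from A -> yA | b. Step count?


Derivation: A => yA => yyA => yyyA => yyyyA => yyyyyA => yyyyyb
Steps: 6


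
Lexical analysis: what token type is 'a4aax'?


Pattern: letter/underscore followed by alphanumerics, not a keyword
Type: IDENTIFIER


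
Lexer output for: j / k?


Scan left to right, longest-match per lexeme
Tokens: ID(j), OP(/), ID(k)


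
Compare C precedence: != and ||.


'!=' is equality (level 6); '||' is logical OR (level 1)
Higher level binds tighter
'!=' has higher precedence than '||'


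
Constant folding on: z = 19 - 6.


19 - 6 = 13 at compile time
Optimized: z = 13


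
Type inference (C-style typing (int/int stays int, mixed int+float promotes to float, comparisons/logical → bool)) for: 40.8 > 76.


Operand types: float > int
Rule: comparison yields bool
Result type: bool


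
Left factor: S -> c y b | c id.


Common prefix: 'c'
Factored: S -> c S', S' -> y b | id


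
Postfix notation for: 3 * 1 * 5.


Left to right (same or higher precedence on left)
Postfix: 3 1 * 5 *


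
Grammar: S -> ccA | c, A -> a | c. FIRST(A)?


Per alternative of A: FIRST(a) = {a}; FIRST(c) = {c}
FIRST(A) = {a, c}


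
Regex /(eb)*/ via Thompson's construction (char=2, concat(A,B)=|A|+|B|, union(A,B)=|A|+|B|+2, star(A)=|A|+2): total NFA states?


Syntax tree has 2 char leaf(s), 0 union(s), 1 star(s)
chars contribute 2×2 = 4; each union adds +2; each star adds +2
Total: 4 + 0 + 2 = 6 states


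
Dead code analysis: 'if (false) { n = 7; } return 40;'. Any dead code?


condition is constant false, so the whole block is unreachable
Dead: 'if (false) { n = 7; }'


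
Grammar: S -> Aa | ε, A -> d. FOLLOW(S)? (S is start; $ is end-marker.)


$ ∈ FOLLOW(S). For each A -> αBβ: add FIRST(β)\{ε} to FOLLOW(B); if β nullable, add FOLLOW(A).
FOLLOW(S) = {$}


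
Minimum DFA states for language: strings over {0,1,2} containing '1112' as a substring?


KMP-style automaton: 4 progress states + 1 absorbing accept = 5
Minimal DFA: 5 states


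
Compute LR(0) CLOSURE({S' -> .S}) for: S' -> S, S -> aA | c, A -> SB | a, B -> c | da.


Start: S' -> .S
For each item with dot before a nonterminal B, add B -> .γ for every B-production
Closure: [S' -> .S, S -> .aA, S -> .c]


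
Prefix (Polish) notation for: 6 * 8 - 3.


left-to-right (same/higher precedence on left): tree is (- (* 6 8) 3)
Prefix: - * 6 8 3


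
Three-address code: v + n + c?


Break into single-operator statements:
t1 = v + n
t2 = t1 + c


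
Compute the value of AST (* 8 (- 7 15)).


Evaluate inner: (- 7 15) = -8
Evaluate root: (* 8 -8) = -64
Result: -64


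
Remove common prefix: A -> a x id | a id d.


Common prefix: 'a'
Factored: A -> a A', A' -> x id | id d


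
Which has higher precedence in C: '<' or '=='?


'<' is relational (level 7); '==' is equality (level 6)
Higher level binds tighter
'<' has higher precedence than '=='


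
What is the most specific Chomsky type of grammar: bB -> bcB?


LHS has context (more than one symbol) and |LHS| ≤ |RHS|
Classification: Type 1 (Context-Sensitive)


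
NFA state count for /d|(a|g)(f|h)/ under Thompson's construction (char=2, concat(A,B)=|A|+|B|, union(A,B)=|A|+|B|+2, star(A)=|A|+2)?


Syntax tree has 5 char leaf(s), 3 union(s), 0 star(s)
chars contribute 5×2 = 10; each union adds +2; each star adds +2
Total: 10 + 6 + 0 = 16 states


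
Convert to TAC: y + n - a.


Break into single-operator statements:
t1 = y + n
t2 = t1 - a


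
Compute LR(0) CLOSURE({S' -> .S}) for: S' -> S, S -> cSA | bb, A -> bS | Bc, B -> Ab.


Start: S' -> .S
For each item with dot before a nonterminal B, add B -> .γ for every B-production
Closure: [S' -> .S, S -> .cSA, S -> .bb]


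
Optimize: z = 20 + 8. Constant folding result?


20 + 8 = 28 at compile time
Optimized: z = 28


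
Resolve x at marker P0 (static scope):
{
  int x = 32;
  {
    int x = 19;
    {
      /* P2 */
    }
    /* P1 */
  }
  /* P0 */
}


x declared in the same block as P0
x = 32


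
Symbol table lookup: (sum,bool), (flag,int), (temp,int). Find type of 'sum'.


Lookup 'sum' → type bool


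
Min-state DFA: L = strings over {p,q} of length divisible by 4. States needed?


Track length mod 4: states 0..3, accept at 0
Minimal DFA: 4 states


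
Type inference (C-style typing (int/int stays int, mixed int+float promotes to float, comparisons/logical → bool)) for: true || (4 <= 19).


Operand types: bool || bool
Rule: logical operators take bool operands and yield bool
Result type: bool


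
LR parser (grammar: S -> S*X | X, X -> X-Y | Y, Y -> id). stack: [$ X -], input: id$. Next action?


no handle; shift 'id'
Action: shift


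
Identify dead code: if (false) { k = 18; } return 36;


condition is constant false, so the whole block is unreachable
Dead: 'if (false) { k = 18; }'


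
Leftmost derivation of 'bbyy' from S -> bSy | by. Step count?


Derivation: S => bSy => bbyy
Steps: 2


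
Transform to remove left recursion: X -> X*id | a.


Left-recursive alternatives: X*id; non-recursive: a
Introduce X': X -> aX', X' -> *idX' | ε


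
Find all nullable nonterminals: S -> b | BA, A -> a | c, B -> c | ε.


A nonterminal is nullable iff some alternative derives ε (directly, or every symbol in it is nullable)
Nullable: {B}


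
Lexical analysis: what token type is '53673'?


Pattern: digits only
Type: INTEGER_LITERAL


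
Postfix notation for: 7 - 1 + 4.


Left to right (same or higher precedence on left)
Postfix: 7 1 - 4 +


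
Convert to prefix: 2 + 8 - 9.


left-to-right (same/higher precedence on left): tree is (- (+ 2 8) 9)
Prefix: - + 2 8 9


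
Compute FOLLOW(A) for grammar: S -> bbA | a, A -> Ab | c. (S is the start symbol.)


$ ∈ FOLLOW(S). For each A -> αBβ: add FIRST(β)\{ε} to FOLLOW(B); if β nullable, add FOLLOW(A).
FOLLOW(A) = {$, b}


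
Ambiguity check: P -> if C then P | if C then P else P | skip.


dangling else: 'if C then if C then skip else skip' parses two ways
Ambiguous


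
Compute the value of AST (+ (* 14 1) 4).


Evaluate inner: (* 14 1) = 14
Evaluate root: (+ 14 4) = 18
Result: 18


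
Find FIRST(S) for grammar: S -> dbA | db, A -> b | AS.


Per alternative of S: FIRST(dbA) = {d}; FIRST(db) = {d}
FIRST(S) = {d}


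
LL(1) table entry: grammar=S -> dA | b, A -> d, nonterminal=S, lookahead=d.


For [S, d]: 'd' ∈ FIRST(dA)
Entry: S -> dA


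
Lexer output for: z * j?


Scan left to right, longest-match per lexeme
Tokens: ID(z), OP(*), ID(j)


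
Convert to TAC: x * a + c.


Break into single-operator statements:
t1 = x * a
t2 = t1 + c


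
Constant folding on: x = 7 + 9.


7 + 9 = 16 at compile time
Optimized: x = 16


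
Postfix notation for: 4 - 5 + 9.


Left to right (same or higher precedence on left)
Postfix: 4 5 - 9 +


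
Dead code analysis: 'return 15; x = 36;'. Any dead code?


statement follows a return and is unreachable
Dead: 'x = 36'


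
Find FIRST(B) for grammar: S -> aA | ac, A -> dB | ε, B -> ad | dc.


Per alternative of B: FIRST(ad) = {a}; FIRST(dc) = {d}
FIRST(B) = {a, d}


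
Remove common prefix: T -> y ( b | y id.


Common prefix: 'y'
Factored: T -> y T', T' -> ( b | id


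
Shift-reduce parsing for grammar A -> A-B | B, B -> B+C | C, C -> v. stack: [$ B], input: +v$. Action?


shift '+' to continue B -> B+C
Action: shift


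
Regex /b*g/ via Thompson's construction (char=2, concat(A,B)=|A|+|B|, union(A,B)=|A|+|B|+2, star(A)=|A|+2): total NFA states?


Syntax tree has 2 char leaf(s), 0 union(s), 1 star(s)
chars contribute 2×2 = 4; each union adds +2; each star adds +2
Total: 4 + 0 + 2 = 6 states


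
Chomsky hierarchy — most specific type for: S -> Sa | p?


Left-linear: every RHS is a terminal or one nonterminal followed by a terminal
Classification: Type 3 (Regular)


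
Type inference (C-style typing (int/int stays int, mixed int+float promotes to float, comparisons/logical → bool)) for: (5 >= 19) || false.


Operand types: bool || bool
Rule: logical operators take bool operands and yield bool
Result type: bool


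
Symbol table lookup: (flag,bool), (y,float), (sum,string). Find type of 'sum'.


Lookup 'sum' → type string


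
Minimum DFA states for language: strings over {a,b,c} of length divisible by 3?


Track length mod 3: states 0..2, accept at 0
Minimal DFA: 3 states


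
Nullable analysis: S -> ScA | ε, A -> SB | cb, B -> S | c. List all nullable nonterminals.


A nonterminal is nullable iff some alternative derives ε (directly, or every symbol in it is nullable)
Nullable: {A, B, S}


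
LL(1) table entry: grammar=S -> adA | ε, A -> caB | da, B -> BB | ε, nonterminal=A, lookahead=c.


For [A, c]: 'c' ∈ FIRST(caB)
Entry: A -> caB


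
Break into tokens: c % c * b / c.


Scan left to right, longest-match per lexeme
Tokens: ID(c), OP(%), ID(c), OP(*), ID(b), OP(/), ID(c)


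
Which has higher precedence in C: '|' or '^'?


'^' is bitwise XOR (level 4); '|' is bitwise OR (level 3)
Higher level binds tighter
'^' has higher precedence than '|'


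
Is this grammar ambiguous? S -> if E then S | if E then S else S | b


dangling else: 'if E then if E then b else b' parses two ways
Ambiguous


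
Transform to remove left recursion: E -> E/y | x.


Left-recursive alternatives: E/y; non-recursive: x
Introduce E': E -> xE', E' -> /yE' | ε


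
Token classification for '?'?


Pattern: operator symbol
Type: OPERATOR


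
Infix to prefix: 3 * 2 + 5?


left-to-right (same/higher precedence on left): tree is (+ (* 3 2) 5)
Prefix: + * 3 2 5


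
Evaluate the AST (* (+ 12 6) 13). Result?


Evaluate inner: (+ 12 6) = 18
Evaluate root: (* 18 13) = 234
Result: 234


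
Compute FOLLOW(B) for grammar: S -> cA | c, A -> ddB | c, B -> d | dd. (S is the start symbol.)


$ ∈ FOLLOW(S). For each A -> αBβ: add FIRST(β)\{ε} to FOLLOW(B); if β nullable, add FOLLOW(A).
FOLLOW(B) = {$}


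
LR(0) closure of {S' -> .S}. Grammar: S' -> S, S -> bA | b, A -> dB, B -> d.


Start: S' -> .S
For each item with dot before a nonterminal B, add B -> .γ for every B-production
Closure: [S' -> .S, S -> .bA, S -> .b]


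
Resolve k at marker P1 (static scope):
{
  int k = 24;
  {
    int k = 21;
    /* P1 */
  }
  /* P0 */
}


k declared in the same block as P1
k = 21


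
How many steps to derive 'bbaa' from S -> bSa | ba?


Derivation: S => bSa => bbaa
Steps: 2


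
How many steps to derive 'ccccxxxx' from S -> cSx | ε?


Derivation: S => cSx => ccSxx => cccSxxx => ccccSxxxx => ccccxxxx
Steps: 5


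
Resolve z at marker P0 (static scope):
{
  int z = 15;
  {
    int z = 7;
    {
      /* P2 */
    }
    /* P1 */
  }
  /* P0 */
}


z declared in the same block as P0
z = 15


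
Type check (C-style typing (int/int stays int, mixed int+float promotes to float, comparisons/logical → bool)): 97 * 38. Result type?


Operand types: int * int
Rule: mixed int/float promotes to float; int/int stays int
Result type: int


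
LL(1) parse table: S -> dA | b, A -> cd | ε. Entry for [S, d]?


For [S, d]: 'd' ∈ FIRST(dA)
Entry: S -> dA


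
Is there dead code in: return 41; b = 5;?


statement follows a return and is unreachable
Dead: 'b = 5'


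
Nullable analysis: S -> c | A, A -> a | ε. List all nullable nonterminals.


A nonterminal is nullable iff some alternative derives ε (directly, or every symbol in it is nullable)
Nullable: {A, S}


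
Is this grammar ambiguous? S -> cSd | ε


balanced c^n…d^n: each string has a unique parse
Unambiguous


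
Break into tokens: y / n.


Scan left to right, longest-match per lexeme
Tokens: ID(y), OP(/), ID(n)


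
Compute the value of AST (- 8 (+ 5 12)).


Evaluate inner: (+ 5 12) = 17
Evaluate root: (- 8 17) = -9
Result: -9


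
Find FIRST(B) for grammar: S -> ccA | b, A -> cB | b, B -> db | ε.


Per alternative of B: FIRST(db) = {d}; FIRST(ε) = {ε}
FIRST(B) = {d, ε}


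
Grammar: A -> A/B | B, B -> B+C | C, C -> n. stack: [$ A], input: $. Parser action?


start symbol A on stack, input exhausted
Action: accept


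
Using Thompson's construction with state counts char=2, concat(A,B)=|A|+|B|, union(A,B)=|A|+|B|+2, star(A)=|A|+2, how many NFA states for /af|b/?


Syntax tree has 3 char leaf(s), 1 union(s), 0 star(s)
chars contribute 3×2 = 6; each union adds +2; each star adds +2
Total: 6 + 2 + 0 = 8 states


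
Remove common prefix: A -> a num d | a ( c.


Common prefix: 'a'
Factored: A -> a A', A' -> num d | ( c


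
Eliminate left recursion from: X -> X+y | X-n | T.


Left-recursive alternatives: X+y, X-n; non-recursive: T
Introduce X': X -> TX', X' -> +yX' | -nX' | ε


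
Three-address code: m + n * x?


Break into single-operator statements:
t1 = n * x
t2 = m + t1


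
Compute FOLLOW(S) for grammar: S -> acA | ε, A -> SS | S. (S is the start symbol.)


$ ∈ FOLLOW(S). For each A -> αBβ: add FIRST(β)\{ε} to FOLLOW(B); if β nullable, add FOLLOW(A).
FOLLOW(S) = {$, a}


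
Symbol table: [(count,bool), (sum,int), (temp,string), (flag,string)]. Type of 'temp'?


Lookup 'temp' → type string


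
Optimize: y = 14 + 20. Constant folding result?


14 + 20 = 34 at compile time
Optimized: y = 34


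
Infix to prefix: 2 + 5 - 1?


left-to-right (same/higher precedence on left): tree is (- (+ 2 5) 1)
Prefix: - + 2 5 1


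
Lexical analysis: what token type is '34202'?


Pattern: digits only
Type: INTEGER_LITERAL


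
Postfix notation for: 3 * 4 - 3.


Left to right (same or higher precedence on left)
Postfix: 3 4 * 3 -


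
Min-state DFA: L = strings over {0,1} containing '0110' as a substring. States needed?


KMP-style automaton: 4 progress states + 1 absorbing accept = 5
Minimal DFA: 5 states


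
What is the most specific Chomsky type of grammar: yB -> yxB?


LHS has context (more than one symbol) and |LHS| ≤ |RHS|
Classification: Type 1 (Context-Sensitive)


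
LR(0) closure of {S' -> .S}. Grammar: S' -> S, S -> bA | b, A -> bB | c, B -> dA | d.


Start: S' -> .S
For each item with dot before a nonterminal B, add B -> .γ for every B-production
Closure: [S' -> .S, S -> .bA, S -> .b]


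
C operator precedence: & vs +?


'+' is additive (level 9); '&' is bitwise AND (level 5)
Higher level binds tighter
'+' has higher precedence than '&'


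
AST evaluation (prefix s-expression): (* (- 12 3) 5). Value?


Evaluate inner: (- 12 3) = 9
Evaluate root: (* 9 5) = 45
Result: 45


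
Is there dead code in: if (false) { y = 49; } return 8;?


condition is constant false, so the whole block is unreachable
Dead: 'if (false) { y = 49; }'


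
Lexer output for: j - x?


Scan left to right, longest-match per lexeme
Tokens: ID(j), OP(-), ID(x)


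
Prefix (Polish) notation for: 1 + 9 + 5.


left-to-right (same/higher precedence on left): tree is (+ (+ 1 9) 5)
Prefix: + + 1 9 5


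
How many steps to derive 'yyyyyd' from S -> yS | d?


Derivation: S => yS => yyS => yyyS => yyyyS => yyyyyS => yyyyyd
Steps: 6


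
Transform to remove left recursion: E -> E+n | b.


Left-recursive alternatives: E+n; non-recursive: b
Introduce E': E -> bE', E' -> +nE' | ε


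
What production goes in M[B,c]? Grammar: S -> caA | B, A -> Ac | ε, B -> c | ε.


For [B, c]: 'c' ∈ FIRST(c)
Entry: B -> c


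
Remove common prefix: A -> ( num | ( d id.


Common prefix: '('
Factored: A -> ( A', A' -> num | d id


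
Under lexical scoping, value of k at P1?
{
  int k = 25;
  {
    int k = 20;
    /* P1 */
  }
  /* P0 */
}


k declared in the same block as P1
k = 20


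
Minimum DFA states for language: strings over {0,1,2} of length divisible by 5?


Track length mod 5: states 0..4, accept at 0
Minimal DFA: 5 states


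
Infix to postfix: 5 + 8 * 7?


* has higher precedence, evaluate 8*7 first
Postfix: 5 8 7 * +


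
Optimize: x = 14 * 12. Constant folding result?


14 * 12 = 168 at compile time
Optimized: x = 168


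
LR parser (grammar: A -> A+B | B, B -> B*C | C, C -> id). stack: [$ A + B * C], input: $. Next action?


handle 'B*C' on top
Action: reduce (B -> B*C)


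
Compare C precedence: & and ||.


'&' is bitwise AND (level 5); '||' is logical OR (level 1)
Higher level binds tighter
'&' has higher precedence than '||'


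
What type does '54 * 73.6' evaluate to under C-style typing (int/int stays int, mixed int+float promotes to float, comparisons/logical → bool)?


Operand types: int * float
Rule: mixed int/float promotes to float; int/int stays int
Result type: float


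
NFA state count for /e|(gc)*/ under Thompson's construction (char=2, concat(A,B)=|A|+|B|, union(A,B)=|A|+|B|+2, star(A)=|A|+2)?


Syntax tree has 3 char leaf(s), 1 union(s), 1 star(s)
chars contribute 3×2 = 6; each union adds +2; each star adds +2
Total: 6 + 2 + 2 = 10 states


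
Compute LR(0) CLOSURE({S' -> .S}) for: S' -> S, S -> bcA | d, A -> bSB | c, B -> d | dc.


Start: S' -> .S
For each item with dot before a nonterminal B, add B -> .γ for every B-production
Closure: [S' -> .S, S -> .bcA, S -> .d]


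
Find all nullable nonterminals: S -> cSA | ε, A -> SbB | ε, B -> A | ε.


A nonterminal is nullable iff some alternative derives ε (directly, or every symbol in it is nullable)
Nullable: {A, B, S}


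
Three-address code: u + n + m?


Break into single-operator statements:
t1 = u + n
t2 = t1 + m


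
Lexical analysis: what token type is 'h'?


Pattern: letter/underscore followed by alphanumerics, not a keyword
Type: IDENTIFIER


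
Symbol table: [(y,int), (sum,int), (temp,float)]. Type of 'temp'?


Lookup 'temp' → type float


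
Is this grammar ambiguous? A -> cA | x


right-linear, alternatives start with distinct terminals 'c' vs 'x': unique leftmost derivation
Unambiguous


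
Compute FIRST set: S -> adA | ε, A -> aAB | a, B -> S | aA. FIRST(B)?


Per alternative of B: FIRST(S) = {a, ε}; FIRST(aA) = {a}
FIRST(B) = {a, ε}


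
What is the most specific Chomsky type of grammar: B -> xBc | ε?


Single nonterminal LHS, but x^n c^n is not regular
Classification: Type 2 (Context-Free)


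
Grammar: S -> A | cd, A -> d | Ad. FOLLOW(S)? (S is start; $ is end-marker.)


$ ∈ FOLLOW(S). For each A -> αBβ: add FIRST(β)\{ε} to FOLLOW(B); if β nullable, add FOLLOW(A).
FOLLOW(S) = {$}


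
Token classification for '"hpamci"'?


Pattern: double-quoted sequence
Type: STRING_LITERAL


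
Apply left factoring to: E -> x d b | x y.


Common prefix: 'x'
Factored: E -> x E', E' -> d b | y


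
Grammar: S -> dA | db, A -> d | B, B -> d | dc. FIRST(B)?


Per alternative of B: FIRST(d) = {d}; FIRST(dc) = {d}
FIRST(B) = {d}


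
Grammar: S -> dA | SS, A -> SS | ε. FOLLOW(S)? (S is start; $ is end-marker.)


$ ∈ FOLLOW(S). For each A -> αBβ: add FIRST(β)\{ε} to FOLLOW(B); if β nullable, add FOLLOW(A).
FOLLOW(S) = {$, d}


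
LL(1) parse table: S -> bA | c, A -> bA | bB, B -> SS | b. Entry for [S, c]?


For [S, c]: 'c' ∈ FIRST(c)
Entry: S -> c


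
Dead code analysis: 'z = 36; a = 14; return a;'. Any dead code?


z is assigned but never read
Dead: 'z = 36'


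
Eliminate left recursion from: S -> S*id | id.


Left-recursive alternatives: S*id; non-recursive: id
Introduce S': S -> idS', S' -> *idS' | ε


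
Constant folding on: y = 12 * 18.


12 * 18 = 216 at compile time
Optimized: y = 216


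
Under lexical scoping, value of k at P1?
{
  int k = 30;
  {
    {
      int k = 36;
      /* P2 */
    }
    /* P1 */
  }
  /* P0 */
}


P1's block does not declare k; resolves to the enclosing declaration at depth 0
k = 30


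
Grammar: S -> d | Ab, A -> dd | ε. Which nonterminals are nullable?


A nonterminal is nullable iff some alternative derives ε (directly, or every symbol in it is nullable)
Nullable: {A}


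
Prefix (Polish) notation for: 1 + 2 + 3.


left-to-right (same/higher precedence on left): tree is (+ (+ 1 2) 3)
Prefix: + + 1 2 3


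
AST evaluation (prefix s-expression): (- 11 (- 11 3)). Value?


Evaluate inner: (- 11 3) = 8
Evaluate root: (- 11 8) = 3
Result: 3


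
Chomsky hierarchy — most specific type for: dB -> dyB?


LHS has context (more than one symbol) and |LHS| ≤ |RHS|
Classification: Type 1 (Context-Sensitive)


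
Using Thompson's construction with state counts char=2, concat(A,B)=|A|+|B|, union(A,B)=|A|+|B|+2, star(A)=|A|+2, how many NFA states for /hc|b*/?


Syntax tree has 3 char leaf(s), 1 union(s), 1 star(s)
chars contribute 3×2 = 6; each union adds +2; each star adds +2
Total: 6 + 2 + 2 = 10 states


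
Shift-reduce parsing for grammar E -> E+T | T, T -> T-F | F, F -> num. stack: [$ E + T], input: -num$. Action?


'-' can extend T; shift to build T -> T-F
Action: shift


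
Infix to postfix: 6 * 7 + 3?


Left to right (same or higher precedence on left)
Postfix: 6 7 * 3 +


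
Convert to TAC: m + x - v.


Break into single-operator statements:
t1 = m + x
t2 = t1 - v


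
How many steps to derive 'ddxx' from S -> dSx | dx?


Derivation: S => dSx => ddxx
Steps: 2


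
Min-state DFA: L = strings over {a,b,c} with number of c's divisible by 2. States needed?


Track (count of c) mod 2: states 0..1, accept at 0
Minimal DFA: 2 states


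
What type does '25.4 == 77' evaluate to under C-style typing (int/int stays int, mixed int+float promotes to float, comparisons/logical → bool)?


Operand types: float == int
Rule: comparison yields bool
Result type: bool


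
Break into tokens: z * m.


Scan left to right, longest-match per lexeme
Tokens: ID(z), OP(*), ID(m)


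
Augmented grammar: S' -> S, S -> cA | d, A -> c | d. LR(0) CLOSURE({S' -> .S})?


Start: S' -> .S
For each item with dot before a nonterminal B, add B -> .γ for every B-production
Closure: [S' -> .S, S -> .cA, S -> .d]


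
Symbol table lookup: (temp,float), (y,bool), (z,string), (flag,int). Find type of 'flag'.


Lookup 'flag' → type int


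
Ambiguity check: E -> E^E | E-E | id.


'id^id-id' has two parse trees (no precedence encoded between ^ and -)
Ambiguous


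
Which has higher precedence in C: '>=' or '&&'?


'>=' is relational (level 7); '&&' is logical AND (level 2)
Higher level binds tighter
'>=' has higher precedence than '&&'


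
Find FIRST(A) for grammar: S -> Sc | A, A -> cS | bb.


Per alternative of A: FIRST(cS) = {c}; FIRST(bb) = {b}
FIRST(A) = {b, c}


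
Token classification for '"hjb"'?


Pattern: double-quoted sequence
Type: STRING_LITERAL


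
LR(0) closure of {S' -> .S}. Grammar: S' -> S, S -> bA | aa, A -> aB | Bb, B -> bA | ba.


Start: S' -> .S
For each item with dot before a nonterminal B, add B -> .γ for every B-production
Closure: [S' -> .S, S -> .bA, S -> .aa]


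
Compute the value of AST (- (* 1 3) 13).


Evaluate inner: (* 1 3) = 3
Evaluate root: (- 3 13) = -10
Result: -10


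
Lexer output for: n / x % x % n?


Scan left to right, longest-match per lexeme
Tokens: ID(n), OP(/), ID(x), OP(%), ID(x), OP(%), ID(n)


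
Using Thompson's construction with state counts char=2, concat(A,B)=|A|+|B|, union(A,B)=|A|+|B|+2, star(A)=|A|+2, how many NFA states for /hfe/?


Syntax tree has 3 char leaf(s), 0 union(s), 0 star(s)
chars contribute 3×2 = 6; each union adds +2; each star adds +2
Total: 6 + 0 + 0 = 6 states


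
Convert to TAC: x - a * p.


Break into single-operator statements:
t1 = a * p
t2 = x - t1


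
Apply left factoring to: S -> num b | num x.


Common prefix: 'num'
Factored: S -> num S', S' -> b | x


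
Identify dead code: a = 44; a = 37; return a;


first assignment to a is overwritten before any read
Dead: 'a = 44'


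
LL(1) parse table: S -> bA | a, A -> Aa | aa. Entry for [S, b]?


For [S, b]: 'b' ∈ FIRST(bA)
Entry: S -> bA


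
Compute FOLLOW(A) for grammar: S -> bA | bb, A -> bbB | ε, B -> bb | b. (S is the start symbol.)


$ ∈ FOLLOW(S). For each A -> αBβ: add FIRST(β)\{ε} to FOLLOW(B); if β nullable, add FOLLOW(A).
FOLLOW(A) = {$}


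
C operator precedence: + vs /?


'/' is multiplicative (level 10); '+' is additive (level 9)
Higher level binds tighter
'/' has higher precedence than '+'


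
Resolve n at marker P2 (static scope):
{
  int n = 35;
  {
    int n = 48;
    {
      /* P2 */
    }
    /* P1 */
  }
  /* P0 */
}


P2's block does not declare n; resolves to the enclosing declaration at depth 1
n = 48


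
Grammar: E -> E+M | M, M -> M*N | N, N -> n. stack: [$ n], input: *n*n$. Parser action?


'n' on top is the handle for N -> n
Action: reduce (N -> n)


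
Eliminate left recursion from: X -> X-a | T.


Left-recursive alternatives: X-a; non-recursive: T
Introduce X': X -> TX', X' -> -aX' | ε


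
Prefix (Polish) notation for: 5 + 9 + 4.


left-to-right (same/higher precedence on left): tree is (+ (+ 5 9) 4)
Prefix: + + 5 9 4


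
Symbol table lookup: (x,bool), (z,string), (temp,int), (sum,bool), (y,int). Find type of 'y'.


Lookup 'y' → type int


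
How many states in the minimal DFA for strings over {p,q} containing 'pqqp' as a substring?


KMP-style automaton: 4 progress states + 1 absorbing accept = 5
Minimal DFA: 5 states


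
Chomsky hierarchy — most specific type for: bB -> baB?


LHS has context (more than one symbol) and |LHS| ≤ |RHS|
Classification: Type 1 (Context-Sensitive)


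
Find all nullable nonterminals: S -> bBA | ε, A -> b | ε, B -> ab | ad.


A nonterminal is nullable iff some alternative derives ε (directly, or every symbol in it is nullable)
Nullable: {A, S}


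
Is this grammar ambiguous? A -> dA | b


right-linear, alternatives start with distinct terminals 'd' vs 'b': unique leftmost derivation
Unambiguous


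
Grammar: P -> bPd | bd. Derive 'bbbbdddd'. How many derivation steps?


Derivation: P => bPd => bbPdd => bbbPddd => bbbbdddd
Steps: 4


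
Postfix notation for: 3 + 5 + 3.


Left to right (same or higher precedence on left)
Postfix: 3 5 + 3 +


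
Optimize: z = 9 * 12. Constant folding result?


9 * 12 = 108 at compile time
Optimized: z = 108


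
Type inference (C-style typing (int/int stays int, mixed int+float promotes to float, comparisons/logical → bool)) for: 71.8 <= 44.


Operand types: float <= int
Rule: comparison yields bool
Result type: bool


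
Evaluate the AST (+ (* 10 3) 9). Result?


Evaluate inner: (* 10 3) = 30
Evaluate root: (+ 30 9) = 39
Result: 39


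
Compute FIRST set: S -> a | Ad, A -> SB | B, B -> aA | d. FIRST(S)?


Per alternative of S: FIRST(a) = {a}; FIRST(Ad) = {a, d}
FIRST(S) = {a, d}


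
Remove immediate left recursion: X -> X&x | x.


Left-recursive alternatives: X&x; non-recursive: x
Introduce X': X -> xX', X' -> &xX' | ε


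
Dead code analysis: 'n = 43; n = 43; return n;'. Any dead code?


first assignment to n is overwritten before any read
Dead: 'n = 43'


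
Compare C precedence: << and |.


'<<' is shift (level 8); '|' is bitwise OR (level 3)
Higher level binds tighter
'<<' has higher precedence than '|'


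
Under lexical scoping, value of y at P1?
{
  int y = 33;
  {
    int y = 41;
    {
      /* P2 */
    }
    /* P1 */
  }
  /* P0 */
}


y declared in the same block as P1
y = 41


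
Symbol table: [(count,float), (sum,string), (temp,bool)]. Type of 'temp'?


Lookup 'temp' → type bool


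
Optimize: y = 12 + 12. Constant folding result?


12 + 12 = 24 at compile time
Optimized: y = 24


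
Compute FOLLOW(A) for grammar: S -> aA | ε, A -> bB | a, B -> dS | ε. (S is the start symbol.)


$ ∈ FOLLOW(S). For each A -> αBβ: add FIRST(β)\{ε} to FOLLOW(B); if β nullable, add FOLLOW(A).
FOLLOW(A) = {$}


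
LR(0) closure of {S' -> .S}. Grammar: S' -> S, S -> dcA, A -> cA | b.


Start: S' -> .S
For each item with dot before a nonterminal B, add B -> .γ for every B-production
Closure: [S' -> .S, S -> .dcA]


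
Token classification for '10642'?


Pattern: digits only
Type: INTEGER_LITERAL


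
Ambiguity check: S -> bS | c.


right-linear, alternatives start with distinct terminals 'b' vs 'c': unique leftmost derivation
Unambiguous


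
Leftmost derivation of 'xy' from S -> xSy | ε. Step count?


Derivation: S => xSy => xy
Steps: 2


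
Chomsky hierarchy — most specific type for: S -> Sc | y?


Left-linear: every RHS is a terminal or one nonterminal followed by a terminal
Classification: Type 3 (Regular)


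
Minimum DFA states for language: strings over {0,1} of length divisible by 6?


Track length mod 6: states 0..5, accept at 0
Minimal DFA: 6 states


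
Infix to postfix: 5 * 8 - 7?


Left to right (same or higher precedence on left)
Postfix: 5 8 * 7 -


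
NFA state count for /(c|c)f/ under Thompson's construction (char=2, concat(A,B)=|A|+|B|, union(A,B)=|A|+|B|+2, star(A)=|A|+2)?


Syntax tree has 3 char leaf(s), 1 union(s), 0 star(s)
chars contribute 3×2 = 6; each union adds +2; each star adds +2
Total: 6 + 2 + 0 = 8 states


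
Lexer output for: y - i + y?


Scan left to right, longest-match per lexeme
Tokens: ID(y), OP(-), ID(i), OP(+), ID(y)


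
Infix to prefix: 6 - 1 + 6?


left-to-right (same/higher precedence on left): tree is (+ (- 6 1) 6)
Prefix: + - 6 1 6


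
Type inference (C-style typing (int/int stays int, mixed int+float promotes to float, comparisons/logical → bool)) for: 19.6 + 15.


Operand types: float + int
Rule: mixed int/float promotes to float; int/int stays int
Result type: float


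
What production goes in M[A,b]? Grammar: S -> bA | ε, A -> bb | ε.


For [A, b]: 'b' ∈ FIRST(bb)
Entry: A -> bb


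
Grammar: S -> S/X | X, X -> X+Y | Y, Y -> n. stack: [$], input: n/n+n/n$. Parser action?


no handle on stack; shift 'n'
Action: shift


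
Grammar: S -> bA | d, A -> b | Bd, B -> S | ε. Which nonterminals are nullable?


A nonterminal is nullable iff some alternative derives ε (directly, or every symbol in it is nullable)
Nullable: {B}


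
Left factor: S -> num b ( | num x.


Common prefix: 'num'
Factored: S -> num S', S' -> b ( | x


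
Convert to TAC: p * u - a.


Break into single-operator statements:
t1 = p * u
t2 = t1 - a


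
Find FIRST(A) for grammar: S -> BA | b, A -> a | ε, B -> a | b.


Per alternative of A: FIRST(a) = {a}; FIRST(ε) = {ε}
FIRST(A) = {a, ε}


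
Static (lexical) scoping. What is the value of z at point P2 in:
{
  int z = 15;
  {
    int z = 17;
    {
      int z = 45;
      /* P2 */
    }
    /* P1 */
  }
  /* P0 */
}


z declared in the same block as P2
z = 45


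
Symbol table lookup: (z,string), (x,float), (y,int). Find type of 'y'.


Lookup 'y' → type int


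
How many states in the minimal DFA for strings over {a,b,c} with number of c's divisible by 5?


Track (count of c) mod 5: states 0..4, accept at 0
Minimal DFA: 5 states


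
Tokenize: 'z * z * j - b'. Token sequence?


Scan left to right, longest-match per lexeme
Tokens: ID(z), OP(*), ID(z), OP(*), ID(j), OP(-), ID(b)


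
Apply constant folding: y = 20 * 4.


20 * 4 = 80 at compile time
Optimized: y = 80


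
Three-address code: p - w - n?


Break into single-operator statements:
t1 = p - w
t2 = t1 - n


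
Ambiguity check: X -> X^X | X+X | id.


'id^id+id' has two parse trees (no precedence encoded between ^ and +)
Ambiguous


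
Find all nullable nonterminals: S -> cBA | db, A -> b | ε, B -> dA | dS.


A nonterminal is nullable iff some alternative derives ε (directly, or every symbol in it is nullable)
Nullable: {A}


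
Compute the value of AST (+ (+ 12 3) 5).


Evaluate inner: (+ 12 3) = 15
Evaluate root: (+ 15 5) = 20
Result: 20


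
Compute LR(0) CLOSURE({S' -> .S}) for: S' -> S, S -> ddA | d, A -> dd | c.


Start: S' -> .S
For each item with dot before a nonterminal B, add B -> .γ for every B-production
Closure: [S' -> .S, S -> .ddA, S -> .d]


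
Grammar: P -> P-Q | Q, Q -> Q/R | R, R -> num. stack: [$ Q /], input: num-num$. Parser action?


no handle; shift 'num'
Action: shift


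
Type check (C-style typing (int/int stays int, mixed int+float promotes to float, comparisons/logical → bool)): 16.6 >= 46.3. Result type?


Operand types: float >= float
Rule: comparison yields bool
Result type: bool


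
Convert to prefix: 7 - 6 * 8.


'*' binds tighter: tree is (- 7 (* 6 8))
Prefix: - 7 * 6 8


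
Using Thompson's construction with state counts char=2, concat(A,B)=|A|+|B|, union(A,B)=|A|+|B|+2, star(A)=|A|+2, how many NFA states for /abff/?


Syntax tree has 4 char leaf(s), 0 union(s), 0 star(s)
chars contribute 4×2 = 8; each union adds +2; each star adds +2
Total: 8 + 0 + 0 = 8 states
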